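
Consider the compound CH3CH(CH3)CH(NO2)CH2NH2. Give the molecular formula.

Atom tally by fragment:
  CH3 → C:1 H:3
  CH(CH3) → C:2 H:4
  CH(NO2) → C:1 H:1 N:1 O:2
  CH2NH2 → C:1 H:4 N:1
Element totals:
  C: 5
  H: 12
  N: 2
  O: 2

C5H12N2O2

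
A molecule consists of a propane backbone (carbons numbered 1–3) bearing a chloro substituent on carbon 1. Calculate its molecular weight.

Atom tally by fragment:
  ClCH2 → C:1 H:2 Cl:1
  CH2 → C:1 H:2
  CH3 → C:1 H:3
Element totals:
  C: 3
  H: 7
  Cl: 1
Molecular formula: C3H7Cl.
  M = 3(12.011) + 7(1.008) + 35.45
    = 36.033 + 7.056 + 35.450 = 78.539

78.54 g/mol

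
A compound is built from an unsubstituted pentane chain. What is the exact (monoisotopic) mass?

Atom tally by fragment:
  CH3 → C:1 H:3
  CH2 → C:1 H:2
  CH2 → C:1 H:2
  CH2 → C:1 H:2
  CH3 → C:1 H:3
Element totals:
  C: 5
  H: 12
Molecular formula: C5H12.
  M = 5(12.0) + 12(1.007825)
    = 60.000000 + 12.093900 = 72.093900

72.0939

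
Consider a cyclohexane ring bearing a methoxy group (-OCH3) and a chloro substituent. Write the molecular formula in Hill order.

C7H13ClO

Atom tally by fragment:
  cyclohexane ring core → C:6 H:12
  (− 2 ring H displaced by substituents)
  + OCH3 → C:1 H:3 O:1
  + Cl → Cl:1
Element totals:
  C: 7
  H: 13
  Cl: 1
  O: 1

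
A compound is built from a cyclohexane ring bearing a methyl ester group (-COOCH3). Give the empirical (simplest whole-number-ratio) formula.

C4H7O

Atom tally by fragment:
  cyclohexane ring core → C:6 H:12
  (− 1 ring H displaced by substituents)
  + COOCH3 → C:2 H:3 O:2
Element totals:
  C: 8
  H: 14
  O: 2
Molecular formula: C8H14O2.
gcd of subscripts = 2; dividing each by 2:
  C: 8/2 = 4
  H: 14/2 = 7
  O: 2/2 = 1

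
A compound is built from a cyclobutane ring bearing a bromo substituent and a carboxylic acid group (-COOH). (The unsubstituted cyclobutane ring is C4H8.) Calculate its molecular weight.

Atom tally by fragment:
  cyclobutane ring core → C:4 H:8
  (− 2 ring H displaced by substituents)
  + Br → Br:1
  + COOH → C:1 H:1 O:2
Element totals:
  C: 5
  H: 7
  Br: 1
  O: 2
Molecular formula: C5H7BrO2.
  M = 5(12.011) + 7(1.008) + 79.904 + 2(15.999)
    = 60.055 + 7.056 + 79.904 + 31.998 = 179.013

179.01 g/mol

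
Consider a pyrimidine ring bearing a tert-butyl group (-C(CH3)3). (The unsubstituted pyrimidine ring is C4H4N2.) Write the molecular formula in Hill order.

C8H12N2

Atom tally by fragment:
  pyrimidine ring core → C:4 H:4 N:2
  (− 1 ring H displaced by substituents)
  + C(CH3)3 → C:4 H:9
Element totals:
  C: 8
  H: 12
  N: 2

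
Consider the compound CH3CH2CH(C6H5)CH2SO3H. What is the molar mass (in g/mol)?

214.28 g/mol

Atom tally by fragment:
  CH3 → C:1 H:3
  CH2 → C:1 H:2
  CH(C6H5) → C:7 H:6
  CH2SO3H → C:1 H:3 S:1 O:3
Element totals:
  C: 10
  H: 14
  O: 3
  S: 1
Molecular formula: C10H14O3S.
  M = 10(12.011) + 14(1.008) + 3(15.999) + 32.06
    = 120.110 + 14.112 + 47.997 + 32.060 = 214.279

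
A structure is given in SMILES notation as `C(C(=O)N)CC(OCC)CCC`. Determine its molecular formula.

Atom tally by fragment:
  H2NOCCH2 → C:2 H:4 O:1 N:1
  CH2 → C:1 H:2
  CH(OC2H5) → C:3 H:6 O:1
  CH2 → C:1 H:2
  CH2 → C:1 H:2
  CH3 → C:1 H:3
Element totals:
  C: 9
  H: 19
  N: 1
  O: 2

C9H19NO2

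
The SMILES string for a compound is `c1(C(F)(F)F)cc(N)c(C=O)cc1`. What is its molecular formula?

Atom tally by fragment:
  benzene ring core → C:6 H:6
  (− 3 ring H displaced by substituents)
  + CF3 → C:1 F:3
  + NH2 → N:1 H:2
  + CHO → C:1 H:1 O:1
Element totals:
  C: 8
  H: 6
  F: 3
  N: 1
  O: 1

C8H6F3NO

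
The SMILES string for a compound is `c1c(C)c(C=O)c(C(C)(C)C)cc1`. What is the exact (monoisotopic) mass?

176.1201

Atom tally by fragment:
  benzene ring core → C:6 H:6
  (− 3 ring H displaced by substituents)
  + CH3 → C:1 H:3
  + CHO → C:1 H:1 O:1
  + C(CH3)3 → C:4 H:9
Element totals:
  C: 12
  H: 16
  O: 1
Molecular formula: C12H16O.
  M = 12(12.0) + 16(1.007825) + 15.994915
    = 144.000000 + 16.125200 + 15.994915 = 176.120115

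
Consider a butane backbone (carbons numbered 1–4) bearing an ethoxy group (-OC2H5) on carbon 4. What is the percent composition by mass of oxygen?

Atom tally by fragment:
  CH3 → C:1 H:3
  CH2 → C:1 H:2
  CH2 → C:1 H:2
  CH2OC2H5 → C:3 H:7 O:1
Element totals:
  C: 6
  H: 14
  O: 1
Molecular formula: C6H14O.
Molar mass = 102.177 g/mol.
Mass from O: 1 × 15.999 = 15.999 g/mol.
%O = 15.999 / 102.177 × 100 = 15.66%.

15.66%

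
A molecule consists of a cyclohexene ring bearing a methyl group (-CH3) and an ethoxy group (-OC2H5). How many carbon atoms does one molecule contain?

Atom tally by fragment:
  cyclohexene ring core → C:6 H:10
  (− 2 ring H displaced by substituents)
  + CH3 → C:1 H:3
  + OC2H5 → C:2 H:5 O:1
Element totals:
  C: 9
  H: 16
  O: 1

9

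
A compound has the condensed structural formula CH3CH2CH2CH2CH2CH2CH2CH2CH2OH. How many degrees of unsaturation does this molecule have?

0

Atom tally by fragment:
  CH3 → C:1 H:3
  CH2 → C:1 H:2
  CH2 → C:1 H:2
  CH2 → C:1 H:2
  CH2 → C:1 H:2
  CH2 → C:1 H:2
  CH2 → C:1 H:2
  CH2 → C:1 H:2
  CH2OH → C:1 H:3 O:1
Element totals:
  C: 9
  H: 20
  O: 1
Molecular formula: C9H20O.
DoU = (2C + 2 + N − H − X) / 2 = (2·9 + 2 + 0 − 20 − 0) / 2 = 0.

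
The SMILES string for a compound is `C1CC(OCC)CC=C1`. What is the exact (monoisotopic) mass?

Atom tally by fragment:
  cyclohexene ring core → C:6 H:10
  (− 1 ring H displaced by substituents)
  + OC2H5 → C:2 H:5 O:1
Element totals:
  C: 8
  H: 14
  O: 1
Molecular formula: C8H14O.
  M = 8(12.0) + 14(1.007825) + 15.994915
    = 96.000000 + 14.109550 + 15.994915 = 126.104465

126.1045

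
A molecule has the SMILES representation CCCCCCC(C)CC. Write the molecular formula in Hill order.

C10H22

Atom tally by fragment:
  CH3 → C:1 H:3
  CH2 → C:1 H:2
  CH2 → C:1 H:2
  CH2 → C:1 H:2
  CH2 → C:1 H:2
  CH2 → C:1 H:2
  CH(CH3) → C:2 H:4
  CH2 → C:1 H:2
  CH3 → C:1 H:3
Element totals:
  C: 10
  H: 22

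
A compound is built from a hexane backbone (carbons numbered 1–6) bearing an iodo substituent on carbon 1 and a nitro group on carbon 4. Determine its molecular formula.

C6H12INO2

Atom tally by fragment:
  ICH2 → C:1 H:2 I:1
  CH2 → C:1 H:2
  CH2 → C:1 H:2
  CH(NO2) → C:1 H:1 N:1 O:2
  CH2 → C:1 H:2
  CH3 → C:1 H:3
Element totals:
  C: 6
  H: 12
  I: 1
  N: 1
  O: 2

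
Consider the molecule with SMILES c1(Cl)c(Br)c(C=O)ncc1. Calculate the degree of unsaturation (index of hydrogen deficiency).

5

Atom tally by fragment:
  pyridine ring core → C:5 H:5 N:1
  (− 3 ring H displaced by substituents)
  + Cl → Cl:1
  + Br → Br:1
  + CHO → C:1 H:1 O:1
Element totals:
  C: 6
  H: 3
  Br: 1
  Cl: 1
  N: 1
  O: 1
Molecular formula: C6H3BrClNO.
DoU = (2C + 2 + N − H − X) / 2 = (2·6 + 2 + 1 − 3 − 2) / 2 = 5.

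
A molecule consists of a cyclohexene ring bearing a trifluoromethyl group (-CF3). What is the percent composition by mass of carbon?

56.00%

Atom tally by fragment:
  cyclohexene ring core → C:6 H:10
  (− 1 ring H displaced by substituents)
  + CF3 → C:1 F:3
Element totals:
  C: 7
  H: 9
  F: 3
Molecular formula: C7H9F3.
Molar mass = 150.143 g/mol.
Mass from C: 7 × 12.011 = 84.077 g/mol.
%C = 84.077 / 150.143 × 100 = 56.00%.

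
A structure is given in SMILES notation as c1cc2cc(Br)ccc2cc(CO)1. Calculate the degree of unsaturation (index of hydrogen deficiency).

Atom tally by fragment:
  naphthalene ring system core → C:10 H:8
  (− 2 ring H displaced by substituents)
  + Br → Br:1
  + CH2OH → C:1 H:3 O:1
Element totals:
  C: 11
  H: 9
  Br: 1
  O: 1
Molecular formula: C11H9BrO.
DoU = (2C + 2 + N − H − X) / 2 = (2·11 + 2 + 0 − 9 − 1) / 2 = 7.

7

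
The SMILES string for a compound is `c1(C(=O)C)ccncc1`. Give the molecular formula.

Atom tally by fragment:
  pyridine ring core → C:5 H:5 N:1
  (− 1 ring H displaced by substituents)
  + COCH3 → C:2 H:3 O:1
Element totals:
  C: 7
  H: 7
  N: 1
  O: 1

C7H7NO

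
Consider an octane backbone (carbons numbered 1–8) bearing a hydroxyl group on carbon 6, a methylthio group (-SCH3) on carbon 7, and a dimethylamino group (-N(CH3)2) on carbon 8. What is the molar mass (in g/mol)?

219.39 g/mol

Atom tally by fragment:
  CH3 → C:1 H:3
  CH2 → C:1 H:2
  CH2 → C:1 H:2
  CH2 → C:1 H:2
  CH2 → C:1 H:2
  CH(OH) → C:1 H:2 O:1
  CH(SCH3) → C:2 H:4 S:1
  CH2N(CH3)2 → C:3 H:8 N:1
Element totals:
  C: 11
  H: 25
  N: 1
  O: 1
  S: 1
Molecular formula: C11H25NOS.
  M = 11(12.011) + 25(1.008) + 14.007 + 15.999 + 32.06
    = 132.121 + 25.200 + 14.007 + 15.999 + 32.060 = 219.387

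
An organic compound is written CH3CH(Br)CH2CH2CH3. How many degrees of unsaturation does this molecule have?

0

Atom tally by fragment:
  CH3 → C:1 H:3
  CH(Br) → C:1 H:1 Br:1
  CH2 → C:1 H:2
  CH2 → C:1 H:2
  CH3 → C:1 H:3
Element totals:
  C: 5
  H: 11
  Br: 1
Molecular formula: C5H11Br.
DoU = (2C + 2 + N − H − X) / 2 = (2·5 + 2 + 0 − 11 − 1) / 2 = 0.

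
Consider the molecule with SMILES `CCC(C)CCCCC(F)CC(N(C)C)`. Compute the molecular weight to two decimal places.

217.37 g/mol

Atom tally by fragment:
  CH3 → C:1 H:3
  CH2 → C:1 H:2
  CH(CH3) → C:2 H:4
  CH2 → C:1 H:2
  CH2 → C:1 H:2
  CH2 → C:1 H:2
  CH2 → C:1 H:2
  CH(F) → C:1 H:1 F:1
  CH2 → C:1 H:2
  CH2N(CH3)2 → C:3 H:8 N:1
Element totals:
  C: 13
  H: 28
  F: 1
  N: 1
Molecular formula: C13H28FN.
  M = 13(12.011) + 28(1.008) + 18.998 + 14.007
    = 156.143 + 28.224 + 18.998 + 14.007 = 217.372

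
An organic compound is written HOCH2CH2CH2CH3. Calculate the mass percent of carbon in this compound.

Atom tally by fragment:
  HOCH2 → C:1 H:3 O:1
  CH2 → C:1 H:2
  CH2 → C:1 H:2
  CH3 → C:1 H:3
Element totals:
  C: 4
  H: 10
  O: 1
Molecular formula: C4H10O.
Molar mass = 74.123 g/mol.
Mass from C: 4 × 12.011 = 48.044 g/mol.
%C = 48.044 / 74.123 × 100 = 64.82%.

64.82%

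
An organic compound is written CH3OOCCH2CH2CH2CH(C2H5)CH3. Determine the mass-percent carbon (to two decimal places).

Atom tally by fragment:
  CH3OOCCH2 → C:3 H:5 O:2
  CH2 → C:1 H:2
  CH2 → C:1 H:2
  CH(C2H5) → C:3 H:6
  CH3 → C:1 H:3
Element totals:
  C: 9
  H: 18
  O: 2
Molecular formula: C9H18O2.
Molar mass = 158.241 g/mol.
Mass from C: 9 × 12.011 = 108.099 g/mol.
%C = 108.099 / 158.241 × 100 = 68.31%.

68.31%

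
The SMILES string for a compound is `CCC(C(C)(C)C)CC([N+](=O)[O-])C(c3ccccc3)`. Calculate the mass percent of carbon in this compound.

72.97%

Atom tally by fragment:
  CH3 → C:1 H:3
  CH2 → C:1 H:2
  CH(C(CH3)3) → C:5 H:10
  CH2 → C:1 H:2
  CH(NO2) → C:1 H:1 N:1 O:2
  CH2C6H5 → C:7 H:7
Element totals:
  C: 16
  H: 25
  N: 1
  O: 2
Molecular formula: C16H25NO2.
Molar mass = 263.381 g/mol.
Mass from C: 16 × 12.011 = 192.176 g/mol.
%C = 192.176 / 263.381 × 100 = 72.97%.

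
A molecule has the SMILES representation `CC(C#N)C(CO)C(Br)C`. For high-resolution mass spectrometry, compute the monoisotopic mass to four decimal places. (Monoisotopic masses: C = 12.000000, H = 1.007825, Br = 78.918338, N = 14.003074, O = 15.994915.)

Atom tally by fragment:
  CH3 → C:1 H:3
  CH(CN) → C:2 H:1 N:1
  CH(CH2OH) → C:2 H:4 O:1
  CH(Br) → C:1 H:1 Br:1
  CH3 → C:1 H:3
Element totals:
  C: 7
  H: 12
  Br: 1
  N: 1
  O: 1
Molecular formula: C7H12BrNO.
  M = 7(12.0) + 12(1.007825) + 78.918338 + 14.003074 + 15.994915
    = 84.000000 + 12.093900 + 78.918338 + 14.003074 + 15.994915 = 205.010227

205.0102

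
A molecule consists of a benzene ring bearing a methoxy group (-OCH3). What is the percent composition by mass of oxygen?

14.79%

Atom tally by fragment:
  benzene ring core → C:6 H:6
  (− 1 ring H displaced by substituents)
  + OCH3 → C:1 H:3 O:1
Element totals:
  C: 7
  H: 8
  O: 1
Molecular formula: C7H8O.
Molar mass = 108.140 g/mol.
Mass from O: 1 × 15.999 = 15.999 g/mol.
%O = 15.999 / 108.140 × 100 = 14.79%.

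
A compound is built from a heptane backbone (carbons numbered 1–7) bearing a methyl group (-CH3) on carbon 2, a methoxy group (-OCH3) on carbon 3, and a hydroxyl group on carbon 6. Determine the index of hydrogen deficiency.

Atom tally by fragment:
  CH3 → C:1 H:3
  CH(CH3) → C:2 H:4
  CH(OCH3) → C:2 H:4 O:1
  CH2 → C:1 H:2
  CH2 → C:1 H:2
  CH(OH) → C:1 H:2 O:1
  CH3 → C:1 H:3
Element totals:
  C: 9
  H: 20
  O: 2
Molecular formula: C9H20O2.
DoU = (2C + 2 + N − H − X) / 2 = (2·9 + 2 + 0 − 20 − 0) / 2 = 0.

0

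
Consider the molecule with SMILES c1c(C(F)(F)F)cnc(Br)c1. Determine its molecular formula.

C6H3BrF3N

Atom tally by fragment:
  pyridine ring core → C:5 H:5 N:1
  (− 2 ring H displaced by substituents)
  + CF3 → C:1 F:3
  + Br → Br:1
Element totals:
  C: 6
  H: 3
  Br: 1
  F: 3
  N: 1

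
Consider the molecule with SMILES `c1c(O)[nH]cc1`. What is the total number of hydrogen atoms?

Atom tally by fragment:
  pyrrole ring core → C:4 H:5 N:1
  (− 1 ring H displaced by substituents)
  + OH → O:1 H:1
Element totals:
  C: 4
  H: 5
  N: 1
  O: 1

5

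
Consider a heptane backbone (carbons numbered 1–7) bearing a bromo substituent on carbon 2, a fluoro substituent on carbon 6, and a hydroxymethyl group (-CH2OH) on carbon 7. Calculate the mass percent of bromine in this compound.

Atom tally by fragment:
  CH3 → C:1 H:3
  CH(Br) → C:1 H:1 Br:1
  CH2 → C:1 H:2
  CH2 → C:1 H:2
  CH2 → C:1 H:2
  CH(F) → C:1 H:1 F:1
  CH2CH2OH → C:2 H:5 O:1
Element totals:
  C: 8
  H: 16
  Br: 1
  F: 1
  O: 1
Molecular formula: C8H16BrFO.
Molar mass = 227.117 g/mol.
Mass from Br: 1 × 79.904 = 79.904 g/mol.
%Br = 79.904 / 227.117 × 100 = 35.18%.

35.18%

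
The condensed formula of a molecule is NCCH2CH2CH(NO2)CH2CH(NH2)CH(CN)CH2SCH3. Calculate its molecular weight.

256.32 g/mol

Element totals:
  C: 10
  H: 16
  N: 4
  O: 2
  S: 1
Molecular formula: C10H16N4O2S.
  M = 10(12.011) + 16(1.008) + 4(14.007) + 2(15.999) + 32.06
    = 120.110 + 16.128 + 56.028 + 31.998 + 32.060 = 256.324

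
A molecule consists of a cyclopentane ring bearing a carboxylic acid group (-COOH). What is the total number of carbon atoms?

Atom tally by fragment:
  cyclopentane ring core → C:5 H:10
  (− 1 ring H displaced by substituents)
  + COOH → C:1 H:1 O:2
Element totals:
  C: 6
  H: 10
  O: 2

6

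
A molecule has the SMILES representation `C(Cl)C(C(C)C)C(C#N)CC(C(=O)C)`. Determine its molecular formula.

Atom tally by fragment:
  ClCH2 → C:1 H:2 Cl:1
  CH(CH(CH3)2) → C:4 H:8
  CH(CN) → C:2 H:1 N:1
  CH2 → C:1 H:2
  CH2COCH3 → C:3 H:5 O:1
Element totals:
  C: 11
  H: 18
  Cl: 1
  N: 1
  O: 1

C11H18ClNO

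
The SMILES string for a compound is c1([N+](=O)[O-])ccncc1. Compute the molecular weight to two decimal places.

124.10 g/mol

Atom tally by fragment:
  pyridine ring core → C:5 H:5 N:1
  (− 1 ring H displaced by substituents)
  + NO2 → N:1 O:2
Element totals:
  C: 5
  H: 4
  N: 2
  O: 2
Molecular formula: C5H4N2O2.
  M = 5(12.011) + 4(1.008) + 2(14.007) + 2(15.999)
    = 60.055 + 4.032 + 28.014 + 31.998 = 124.099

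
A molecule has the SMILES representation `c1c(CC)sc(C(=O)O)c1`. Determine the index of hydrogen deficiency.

4

Atom tally by fragment:
  thiophene ring core → C:4 H:4 S:1
  (− 2 ring H displaced by substituents)
  + C2H5 → C:2 H:5
  + COOH → C:1 H:1 O:2
Element totals:
  C: 7
  H: 8
  O: 2
  S: 1
Molecular formula: C7H8O2S.
DoU = (2C + 2 + N − H − X) / 2 = (2·7 + 2 + 0 − 8 − 0) / 2 = 4.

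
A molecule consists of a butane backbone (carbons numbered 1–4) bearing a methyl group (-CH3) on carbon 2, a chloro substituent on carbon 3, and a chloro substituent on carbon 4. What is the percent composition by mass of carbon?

Atom tally by fragment:
  CH3 → C:1 H:3
  CH(CH3) → C:2 H:4
  CH(Cl) → C:1 H:1 Cl:1
  CH2Cl → C:1 H:2 Cl:1
Element totals:
  C: 5
  H: 10
  Cl: 2
Molecular formula: C5H10Cl2.
Molar mass = 141.035 g/mol.
Mass from C: 5 × 12.011 = 60.055 g/mol.
%C = 60.055 / 141.035 × 100 = 42.58%.

42.58%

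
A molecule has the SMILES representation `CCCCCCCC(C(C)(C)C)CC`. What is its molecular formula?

Atom tally by fragment:
  CH3 → C:1 H:3
  CH2 → C:1 H:2
  CH2 → C:1 H:2
  CH2 → C:1 H:2
  CH2 → C:1 H:2
  CH2 → C:1 H:2
  CH2 → C:1 H:2
  CH(C(CH3)3) → C:5 H:10
  CH2 → C:1 H:2
  CH3 → C:1 H:3
Element totals:
  C: 14
  H: 30

C14H30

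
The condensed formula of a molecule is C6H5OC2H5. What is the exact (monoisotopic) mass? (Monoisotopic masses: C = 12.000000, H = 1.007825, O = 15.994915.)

122.0732

Element totals:
  C: 8
  H: 10
  O: 1
Molecular formula: C8H10O.
  M = 8(12.0) + 10(1.007825) + 15.994915
    = 96.000000 + 10.078250 + 15.994915 = 122.073165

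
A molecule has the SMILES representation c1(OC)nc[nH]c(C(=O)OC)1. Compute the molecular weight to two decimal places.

Atom tally by fragment:
  imidazole ring core → C:3 H:4 N:2
  (− 2 ring H displaced by substituents)
  + OCH3 → C:1 H:3 O:1
  + COOCH3 → C:2 H:3 O:2
Element totals:
  C: 6
  H: 8
  N: 2
  O: 3
Molecular formula: C6H8N2O3.
  M = 6(12.011) + 8(1.008) + 2(14.007) + 3(15.999)
    = 72.066 + 8.064 + 28.014 + 47.997 = 156.141

156.14 g/mol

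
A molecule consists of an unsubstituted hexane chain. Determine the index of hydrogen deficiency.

Atom tally by fragment:
  CH3 → C:1 H:3
  CH2 → C:1 H:2
  CH2 → C:1 H:2
  CH2 → C:1 H:2
  CH2 → C:1 H:2
  CH3 → C:1 H:3
Element totals:
  C: 6
  H: 14
Molecular formula: C6H14.
DoU = (2C + 2 + N − H − X) / 2 = (2·6 + 2 + 0 − 14 − 0) / 2 = 0.

0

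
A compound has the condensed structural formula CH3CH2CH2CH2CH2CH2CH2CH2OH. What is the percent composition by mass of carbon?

Atom tally by fragment:
  CH3 → C:1 H:3
  CH2 → C:1 H:2
  CH2 → C:1 H:2
  CH2 → C:1 H:2
  CH2 → C:1 H:2
  CH2 → C:1 H:2
  CH2 → C:1 H:2
  CH2OH → C:1 H:3 O:1
Element totals:
  C: 8
  H: 18
  O: 1
Molecular formula: C8H18O.
Molar mass = 130.231 g/mol.
Mass from C: 8 × 12.011 = 96.088 g/mol.
%C = 96.088 / 130.231 × 100 = 73.78%.

73.78%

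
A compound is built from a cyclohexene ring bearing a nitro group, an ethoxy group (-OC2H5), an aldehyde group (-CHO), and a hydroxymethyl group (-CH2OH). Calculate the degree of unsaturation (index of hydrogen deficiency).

4

Atom tally by fragment:
  cyclohexene ring core → C:6 H:10
  (− 4 ring H displaced by substituents)
  + NO2 → N:1 O:2
  + OC2H5 → C:2 H:5 O:1
  + CHO → C:1 H:1 O:1
  + CH2OH → C:1 H:3 O:1
Element totals:
  C: 10
  H: 15
  N: 1
  O: 5
Molecular formula: C10H15NO5.
DoU = (2C + 2 + N − H − X) / 2 = (2·10 + 2 + 1 − 15 − 0) / 2 = 4.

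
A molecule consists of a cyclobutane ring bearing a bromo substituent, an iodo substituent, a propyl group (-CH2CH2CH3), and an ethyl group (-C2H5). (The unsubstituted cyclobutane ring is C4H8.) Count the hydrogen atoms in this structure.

16

Atom tally by fragment:
  cyclobutane ring core → C:4 H:8
  (− 4 ring H displaced by substituents)
  + Br → Br:1
  + I → I:1
  + CH2CH2CH3 → C:3 H:7
  + C2H5 → C:2 H:5
Element totals:
  C: 9
  H: 16
  Br: 1
  I: 1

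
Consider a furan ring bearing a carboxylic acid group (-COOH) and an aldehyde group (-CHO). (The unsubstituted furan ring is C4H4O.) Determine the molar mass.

140.09 g/mol

Atom tally by fragment:
  furan ring core → C:4 H:4 O:1
  (− 2 ring H displaced by substituents)
  + COOH → C:1 H:1 O:2
  + CHO → C:1 H:1 O:1
Element totals:
  C: 6
  H: 4
  O: 4
Molecular formula: C6H4O4.
  M = 6(12.011) + 4(1.008) + 4(15.999)
    = 72.066 + 4.032 + 63.996 = 140.094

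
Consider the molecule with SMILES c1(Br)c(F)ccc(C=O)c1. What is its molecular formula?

Atom tally by fragment:
  benzene ring core → C:6 H:6
  (− 3 ring H displaced by substituents)
  + Br → Br:1
  + F → F:1
  + CHO → C:1 H:1 O:1
Element totals:
  C: 7
  H: 4
  Br: 1
  F: 1
  O: 1

C7H4BrFO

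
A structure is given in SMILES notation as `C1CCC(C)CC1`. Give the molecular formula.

Atom tally by fragment:
  cyclohexane ring core → C:6 H:12
  (− 1 ring H displaced by substituents)
  + CH3 → C:1 H:3
Element totals:
  C: 7
  H: 14

C7H14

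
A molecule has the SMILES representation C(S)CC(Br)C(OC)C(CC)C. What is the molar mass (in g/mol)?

Atom tally by fragment:
  HSCH2 → C:1 H:3 S:1
  CH2 → C:1 H:2
  CH(Br) → C:1 H:1 Br:1
  CH(OCH3) → C:2 H:4 O:1
  CH(C2H5) → C:3 H:6
  CH3 → C:1 H:3
Element totals:
  C: 9
  H: 19
  Br: 1
  O: 1
  S: 1
Molecular formula: C9H19BrOS.
  M = 9(12.011) + 19(1.008) + 79.904 + 15.999 + 32.06
    = 108.099 + 19.152 + 79.904 + 15.999 + 32.060 = 255.214

255.21 g/mol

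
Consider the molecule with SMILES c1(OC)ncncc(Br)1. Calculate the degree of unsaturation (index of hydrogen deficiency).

Atom tally by fragment:
  pyrimidine ring core → C:4 H:4 N:2
  (− 2 ring H displaced by substituents)
  + OCH3 → C:1 H:3 O:1
  + Br → Br:1
Element totals:
  C: 5
  H: 5
  Br: 1
  N: 2
  O: 1
Molecular formula: C5H5BrN2O.
DoU = (2C + 2 + N − H − X) / 2 = (2·5 + 2 + 2 − 5 − 1) / 2 = 4.

4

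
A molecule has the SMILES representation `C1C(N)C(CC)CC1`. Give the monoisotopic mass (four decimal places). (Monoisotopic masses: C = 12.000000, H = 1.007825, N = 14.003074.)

113.1204

Atom tally by fragment:
  cyclopentane ring core → C:5 H:10
  (− 2 ring H displaced by substituents)
  + NH2 → N:1 H:2
  + C2H5 → C:2 H:5
Element totals:
  C: 7
  H: 15
  N: 1
Molecular formula: C7H15N.
  M = 7(12.0) + 15(1.007825) + 14.003074
    = 84.000000 + 15.117375 + 14.003074 = 113.120449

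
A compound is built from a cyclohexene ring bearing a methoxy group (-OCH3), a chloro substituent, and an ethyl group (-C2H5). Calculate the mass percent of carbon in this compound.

Atom tally by fragment:
  cyclohexene ring core → C:6 H:10
  (− 3 ring H displaced by substituents)
  + OCH3 → C:1 H:3 O:1
  + Cl → Cl:1
  + C2H5 → C:2 H:5
Element totals:
  C: 9
  H: 15
  Cl: 1
  O: 1
Molecular formula: C9H15ClO.
Molar mass = 174.668 g/mol.
Mass from C: 9 × 12.011 = 108.099 g/mol.
%C = 108.099 / 174.668 × 100 = 61.89%.

61.89%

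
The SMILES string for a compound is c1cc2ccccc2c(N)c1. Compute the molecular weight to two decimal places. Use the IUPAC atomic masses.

Atom tally by fragment:
  naphthalene ring system core → C:10 H:8
  (− 1 ring H displaced by substituents)
  + NH2 → N:1 H:2
Element totals:
  C: 10
  H: 9
  N: 1
Molecular formula: C10H9N.
  M = 10(12.011) + 9(1.008) + 14.007
    = 120.110 + 9.072 + 14.007 = 143.189

143.19 g/mol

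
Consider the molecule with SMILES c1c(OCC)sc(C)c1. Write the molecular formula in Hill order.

Atom tally by fragment:
  thiophene ring core → C:4 H:4 S:1
  (− 2 ring H displaced by substituents)
  + OC2H5 → C:2 H:5 O:1
  + CH3 → C:1 H:3
Element totals:
  C: 7
  H: 10
  O: 1
  S: 1

C7H10OS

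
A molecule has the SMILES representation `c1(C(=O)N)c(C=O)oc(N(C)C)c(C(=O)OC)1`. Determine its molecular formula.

C10H12N2O5

Atom tally by fragment:
  furan ring core → C:4 H:4 O:1
  (− 4 ring H displaced by substituents)
  + CONH2 → C:1 H:2 O:1 N:1
  + CHO → C:1 H:1 O:1
  + N(CH3)2 → N:1 C:2 H:6
  + COOCH3 → C:2 H:3 O:2
Element totals:
  C: 10
  H: 12
  N: 2
  O: 5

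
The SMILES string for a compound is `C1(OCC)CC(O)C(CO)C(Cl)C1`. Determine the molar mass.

208.68 g/mol

Atom tally by fragment:
  cyclohexane ring core → C:6 H:12
  (− 4 ring H displaced by substituents)
  + OC2H5 → C:2 H:5 O:1
  + OH → O:1 H:1
  + CH2OH → C:1 H:3 O:1
  + Cl → Cl:1
Element totals:
  C: 9
  H: 17
  Cl: 1
  O: 3
Molecular formula: C9H17ClO3.
  M = 9(12.011) + 17(1.008) + 35.45 + 3(15.999)
    = 108.099 + 17.136 + 35.450 + 47.997 = 208.682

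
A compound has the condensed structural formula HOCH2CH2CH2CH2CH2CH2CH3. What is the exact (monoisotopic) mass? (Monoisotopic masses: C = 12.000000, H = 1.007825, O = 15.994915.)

Element totals:
  C: 7
  H: 16
  O: 1
Molecular formula: C7H16O.
  M = 7(12.0) + 16(1.007825) + 15.994915
    = 84.000000 + 16.125200 + 15.994915 = 116.120115

116.1201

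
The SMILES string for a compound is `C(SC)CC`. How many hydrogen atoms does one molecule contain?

10

Atom tally by fragment:
  CH3SCH2 → C:2 H:5 S:1
  CH2 → C:1 H:2
  CH3 → C:1 H:3
Element totals:
  C: 4
  H: 10
  S: 1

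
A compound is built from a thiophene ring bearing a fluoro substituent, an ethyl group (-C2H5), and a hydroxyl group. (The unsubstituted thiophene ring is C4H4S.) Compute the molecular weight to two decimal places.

Atom tally by fragment:
  thiophene ring core → C:4 H:4 S:1
  (− 3 ring H displaced by substituents)
  + F → F:1
  + C2H5 → C:2 H:5
  + OH → O:1 H:1
Element totals:
  C: 6
  H: 7
  F: 1
  O: 1
  S: 1
Molecular formula: C6H7FOS.
  M = 6(12.011) + 7(1.008) + 18.998 + 15.999 + 32.06
    = 72.066 + 7.056 + 18.998 + 15.999 + 32.060 = 146.179

146.18 g/mol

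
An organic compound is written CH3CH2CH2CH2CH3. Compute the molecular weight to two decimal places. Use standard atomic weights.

Atom tally by fragment:
  CH3 → C:1 H:3
  CH2 → C:1 H:2
  CH2 → C:1 H:2
  CH2 → C:1 H:2
  CH3 → C:1 H:3
Element totals:
  C: 5
  H: 12
Molecular formula: C5H12.
  M = 5(12.011) + 12(1.008)
    = 60.055 + 12.096 = 72.151

72.15 g/mol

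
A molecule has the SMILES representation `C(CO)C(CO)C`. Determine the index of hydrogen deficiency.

Atom tally by fragment:
  HOCH2CH2 → C:2 H:5 O:1
  CH(CH2OH) → C:2 H:4 O:1
  CH3 → C:1 H:3
Element totals:
  C: 5
  H: 12
  O: 2
Molecular formula: C5H12O2.
DoU = (2C + 2 + N − H − X) / 2 = (2·5 + 2 + 0 − 12 − 0) / 2 = 0.

0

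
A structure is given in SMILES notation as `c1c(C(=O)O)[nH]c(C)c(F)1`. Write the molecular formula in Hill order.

Atom tally by fragment:
  pyrrole ring core → C:4 H:5 N:1
  (− 3 ring H displaced by substituents)
  + COOH → C:1 H:1 O:2
  + CH3 → C:1 H:3
  + F → F:1
Element totals:
  C: 6
  H: 6
  F: 1
  N: 1
  O: 2

C6H6FNO2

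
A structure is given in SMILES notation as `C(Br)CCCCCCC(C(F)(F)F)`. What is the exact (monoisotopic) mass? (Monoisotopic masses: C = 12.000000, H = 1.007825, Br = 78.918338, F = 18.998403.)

260.0387

Atom tally by fragment:
  BrCH2 → C:1 H:2 Br:1
  CH2 → C:1 H:2
  CH2 → C:1 H:2
  CH2 → C:1 H:2
  CH2 → C:1 H:2
  CH2 → C:1 H:2
  CH2 → C:1 H:2
  CH2CF3 → C:2 H:2 F:3
Element totals:
  C: 9
  H: 16
  Br: 1
  F: 3
Molecular formula: C9H16BrF3.
  M = 9(12.0) + 16(1.007825) + 78.918338 + 3(18.998403)
    = 108.000000 + 16.125200 + 78.918338 + 56.995209 = 260.038747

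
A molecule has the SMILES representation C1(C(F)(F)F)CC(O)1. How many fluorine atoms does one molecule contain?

3

Atom tally by fragment:
  cyclopropane ring core → C:3 H:6
  (− 2 ring H displaced by substituents)
  + CF3 → C:1 F:3
  + OH → O:1 H:1
Element totals:
  C: 4
  H: 5
  F: 3
  O: 1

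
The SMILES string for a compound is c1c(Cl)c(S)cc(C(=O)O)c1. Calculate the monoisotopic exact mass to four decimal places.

Atom tally by fragment:
  benzene ring core → C:6 H:6
  (− 3 ring H displaced by substituents)
  + Cl → Cl:1
  + SH → S:1 H:1
  + COOH → C:1 H:1 O:2
Element totals:
  C: 7
  H: 5
  Cl: 1
  O: 2
  S: 1
Molecular formula: C7H5ClO2S.
  M = 7(12.0) + 5(1.007825) + 34.968853 + 2(15.994915) + 31.972071
    = 84.000000 + 5.039125 + 34.968853 + 31.989830 + 31.972071 = 187.969879

187.9699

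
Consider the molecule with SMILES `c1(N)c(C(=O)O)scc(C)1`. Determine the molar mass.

Atom tally by fragment:
  thiophene ring core → C:4 H:4 S:1
  (− 3 ring H displaced by substituents)
  + NH2 → N:1 H:2
  + COOH → C:1 H:1 O:2
  + CH3 → C:1 H:3
Element totals:
  C: 6
  H: 7
  N: 1
  O: 2
  S: 1
Molecular formula: C6H7NO2S.
  M = 6(12.011) + 7(1.008) + 14.007 + 2(15.999) + 32.06
    = 72.066 + 7.056 + 14.007 + 31.998 + 32.060 = 157.187

157.19 g/mol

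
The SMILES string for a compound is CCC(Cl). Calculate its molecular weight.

78.54 g/mol

Atom tally by fragment:
  CH3 → C:1 H:3
  CH2 → C:1 H:2
  CH2Cl → C:1 H:2 Cl:1
Element totals:
  C: 3
  H: 7
  Cl: 1
Molecular formula: C3H7Cl.
  M = 3(12.011) + 7(1.008) + 35.45
    = 36.033 + 7.056 + 35.450 = 78.539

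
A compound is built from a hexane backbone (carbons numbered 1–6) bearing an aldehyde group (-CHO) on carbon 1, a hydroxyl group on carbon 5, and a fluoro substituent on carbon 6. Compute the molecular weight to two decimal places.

148.18 g/mol

Atom tally by fragment:
  OHCCH2 → C:2 H:3 O:1
  CH2 → C:1 H:2
  CH2 → C:1 H:2
  CH2 → C:1 H:2
  CH(OH) → C:1 H:2 O:1
  CH2F → C:1 H:2 F:1
Element totals:
  C: 7
  H: 13
  F: 1
  O: 2
Molecular formula: C7H13FO2.
  M = 7(12.011) + 13(1.008) + 18.998 + 2(15.999)
    = 84.077 + 13.104 + 18.998 + 31.998 = 148.177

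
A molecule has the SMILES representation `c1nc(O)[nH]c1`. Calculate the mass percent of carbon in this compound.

42.86%

Atom tally by fragment:
  imidazole ring core → C:3 H:4 N:2
  (− 1 ring H displaced by substituents)
  + OH → O:1 H:1
Element totals:
  C: 3
  H: 4
  N: 2
  O: 1
Molecular formula: C3H4N2O.
Molar mass = 84.078 g/mol.
Mass from C: 3 × 12.011 = 36.033 g/mol.
%C = 36.033 / 84.078 × 100 = 42.86%.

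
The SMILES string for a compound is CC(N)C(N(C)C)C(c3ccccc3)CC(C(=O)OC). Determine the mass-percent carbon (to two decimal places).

Atom tally by fragment:
  CH3 → C:1 H:3
  CH(NH2) → C:1 H:3 N:1
  CH(N(CH3)2) → C:3 H:7 N:1
  CH(C6H5) → C:7 H:6
  CH2 → C:1 H:2
  CH2COOCH3 → C:3 H:5 O:2
Element totals:
  C: 16
  H: 26
  N: 2
  O: 2
Molecular formula: C16H26N2O2.
Molar mass = 278.396 g/mol.
Mass from C: 16 × 12.011 = 192.176 g/mol.
%C = 192.176 / 278.396 × 100 = 69.03%.

69.03%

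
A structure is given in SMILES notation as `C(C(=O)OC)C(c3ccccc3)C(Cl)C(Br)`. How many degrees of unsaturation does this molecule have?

5

Atom tally by fragment:
  CH3OOCCH2 → C:3 H:5 O:2
  CH(C6H5) → C:7 H:6
  CH(Cl) → C:1 H:1 Cl:1
  CH2Br → C:1 H:2 Br:1
Element totals:
  C: 12
  H: 14
  Br: 1
  Cl: 1
  O: 2
Molecular formula: C12H14BrClO2.
DoU = (2C + 2 + N − H − X) / 2 = (2·12 + 2 + 0 − 14 − 2) / 2 = 5.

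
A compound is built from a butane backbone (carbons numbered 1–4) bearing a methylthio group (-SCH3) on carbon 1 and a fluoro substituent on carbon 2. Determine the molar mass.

122.20 g/mol

Atom tally by fragment:
  CH3SCH2 → C:2 H:5 S:1
  CH(F) → C:1 H:1 F:1
  CH2 → C:1 H:2
  CH3 → C:1 H:3
Element totals:
  C: 5
  H: 11
  F: 1
  S: 1
Molecular formula: C5H11FS.
  M = 5(12.011) + 11(1.008) + 18.998 + 32.06
    = 60.055 + 11.088 + 18.998 + 32.060 = 122.201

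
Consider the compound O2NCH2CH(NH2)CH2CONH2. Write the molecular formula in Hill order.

Element totals:
  C: 4
  H: 9
  N: 3
  O: 3

C4H9N3O3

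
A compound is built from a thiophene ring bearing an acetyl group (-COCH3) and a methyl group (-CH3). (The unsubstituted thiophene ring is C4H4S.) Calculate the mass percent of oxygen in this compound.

11.41%

Atom tally by fragment:
  thiophene ring core → C:4 H:4 S:1
  (− 2 ring H displaced by substituents)
  + COCH3 → C:2 H:3 O:1
  + CH3 → C:1 H:3
Element totals:
  C: 7
  H: 8
  O: 1
  S: 1
Molecular formula: C7H8OS.
Molar mass = 140.200 g/mol.
Mass from O: 1 × 15.999 = 15.999 g/mol.
%O = 15.999 / 140.200 × 100 = 11.41%.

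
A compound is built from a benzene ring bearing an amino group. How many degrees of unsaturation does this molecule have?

Atom tally by fragment:
  benzene ring core → C:6 H:6
  (− 1 ring H displaced by substituents)
  + NH2 → N:1 H:2
Element totals:
  C: 6
  H: 7
  N: 1
Molecular formula: C6H7N.
DoU = (2C + 2 + N − H − X) / 2 = (2·6 + 2 + 1 − 7 − 0) / 2 = 4.

4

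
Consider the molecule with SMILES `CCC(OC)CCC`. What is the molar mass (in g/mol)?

116.20 g/mol

Atom tally by fragment:
  CH3 → C:1 H:3
  CH2 → C:1 H:2
  CH(OCH3) → C:2 H:4 O:1
  CH2 → C:1 H:2
  CH2 → C:1 H:2
  CH3 → C:1 H:3
Element totals:
  C: 7
  H: 16
  O: 1
Molecular formula: C7H16O.
  M = 7(12.011) + 16(1.008) + 15.999
    = 84.077 + 16.128 + 15.999 = 116.204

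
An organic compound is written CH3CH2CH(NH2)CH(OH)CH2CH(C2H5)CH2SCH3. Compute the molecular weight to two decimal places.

Atom tally by fragment:
  CH3 → C:1 H:3
  CH2 → C:1 H:2
  CH(NH2) → C:1 H:3 N:1
  CH(OH) → C:1 H:2 O:1
  CH2 → C:1 H:2
  CH(C2H5) → C:3 H:6
  CH2SCH3 → C:2 H:5 S:1
Element totals:
  C: 10
  H: 23
  N: 1
  O: 1
  S: 1
Molecular formula: C10H23NOS.
  M = 10(12.011) + 23(1.008) + 14.007 + 15.999 + 32.06
    = 120.110 + 23.184 + 14.007 + 15.999 + 32.060 = 205.360

205.36 g/mol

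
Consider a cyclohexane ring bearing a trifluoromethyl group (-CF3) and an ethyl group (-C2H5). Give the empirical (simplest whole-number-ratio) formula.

Atom tally by fragment:
  cyclohexane ring core → C:6 H:12
  (− 2 ring H displaced by substituents)
  + CF3 → C:1 F:3
  + C2H5 → C:2 H:5
Element totals:
  C: 9
  H: 15
  F: 3
Molecular formula: C9H15F3.
gcd of subscripts = 3; dividing each by 3:
  C: 9/3 = 3
  F: 3/3 = 1
  H: 15/3 = 5

C3H5F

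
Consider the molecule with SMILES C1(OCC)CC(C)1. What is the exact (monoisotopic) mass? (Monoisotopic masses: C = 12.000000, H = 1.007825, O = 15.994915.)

Atom tally by fragment:
  cyclopropane ring core → C:3 H:6
  (− 2 ring H displaced by substituents)
  + OC2H5 → C:2 H:5 O:1
  + CH3 → C:1 H:3
Element totals:
  C: 6
  H: 12
  O: 1
Molecular formula: C6H12O.
  M = 6(12.0) + 12(1.007825) + 15.994915
    = 72.000000 + 12.093900 + 15.994915 = 100.088815

100.0888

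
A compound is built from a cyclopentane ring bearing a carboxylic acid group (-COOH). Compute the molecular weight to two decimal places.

Atom tally by fragment:
  cyclopentane ring core → C:5 H:10
  (− 1 ring H displaced by substituents)
  + COOH → C:1 H:1 O:2
Element totals:
  C: 6
  H: 10
  O: 2
Molecular formula: C6H10O2.
  M = 6(12.011) + 10(1.008) + 2(15.999)
    = 72.066 + 10.080 + 31.998 = 114.144

114.14 g/mol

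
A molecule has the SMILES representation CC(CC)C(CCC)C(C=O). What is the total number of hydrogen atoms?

20

Atom tally by fragment:
  CH3 → C:1 H:3
  CH(C2H5) → C:3 H:6
  CH(CH2CH2CH3) → C:4 H:8
  CH2CHO → C:2 H:3 O:1
Element totals:
  C: 10
  H: 20
  O: 1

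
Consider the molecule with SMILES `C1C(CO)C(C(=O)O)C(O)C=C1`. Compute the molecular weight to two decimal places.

Atom tally by fragment:
  cyclohexene ring core → C:6 H:10
  (− 3 ring H displaced by substituents)
  + CH2OH → C:1 H:3 O:1
  + COOH → C:1 H:1 O:2
  + OH → O:1 H:1
Element totals:
  C: 8
  H: 12
  O: 4
Molecular formula: C8H12O4.
  M = 8(12.011) + 12(1.008) + 4(15.999)
    = 96.088 + 12.096 + 63.996 = 172.180

172.18 g/mol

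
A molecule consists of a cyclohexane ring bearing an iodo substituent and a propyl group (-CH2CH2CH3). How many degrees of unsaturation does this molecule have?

1

Atom tally by fragment:
  cyclohexane ring core → C:6 H:12
  (− 2 ring H displaced by substituents)
  + I → I:1
  + CH2CH2CH3 → C:3 H:7
Element totals:
  C: 9
  H: 17
  I: 1
Molecular formula: C9H17I.
DoU = (2C + 2 + N − H − X) / 2 = (2·9 + 2 + 0 − 17 − 1) / 2 = 1.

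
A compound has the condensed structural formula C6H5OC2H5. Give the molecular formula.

C8H10O

Atom tally by fragment:
  benzene ring core → C:6 H:6
  (− 1 ring H displaced by substituents)
  + OC2H5 → C:2 H:5 O:1
Element totals:
  C: 8
  H: 10
  O: 1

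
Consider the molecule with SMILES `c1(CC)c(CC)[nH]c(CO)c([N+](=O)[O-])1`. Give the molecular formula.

Atom tally by fragment:
  pyrrole ring core → C:4 H:5 N:1
  (− 4 ring H displaced by substituents)
  + C2H5 → C:2 H:5
  + C2H5 → C:2 H:5
  + CH2OH → C:1 H:3 O:1
  + NO2 → N:1 O:2
Element totals:
  C: 9
  H: 14
  N: 2
  O: 3

C9H14N2O3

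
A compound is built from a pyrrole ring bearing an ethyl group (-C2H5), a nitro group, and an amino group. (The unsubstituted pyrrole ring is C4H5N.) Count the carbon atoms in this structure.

Atom tally by fragment:
  pyrrole ring core → C:4 H:5 N:1
  (− 3 ring H displaced by substituents)
  + C2H5 → C:2 H:5
  + NO2 → N:1 O:2
  + NH2 → N:1 H:2
Element totals:
  C: 6
  H: 9
  N: 3
  O: 2

6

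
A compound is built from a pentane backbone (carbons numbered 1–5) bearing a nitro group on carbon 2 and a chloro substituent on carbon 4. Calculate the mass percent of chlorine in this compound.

Atom tally by fragment:
  CH3 → C:1 H:3
  CH(NO2) → C:1 H:1 N:1 O:2
  CH2 → C:1 H:2
  CH(Cl) → C:1 H:1 Cl:1
  CH3 → C:1 H:3
Element totals:
  C: 5
  H: 10
  Cl: 1
  N: 1
  O: 2
Molecular formula: C5H10ClNO2.
Molar mass = 151.590 g/mol.
Mass from Cl: 1 × 35.45 = 35.450 g/mol.
%Cl = 35.450 / 151.590 × 100 = 23.39%.

23.39%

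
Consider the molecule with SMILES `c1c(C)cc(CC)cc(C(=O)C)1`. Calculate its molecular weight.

162.23 g/mol

Atom tally by fragment:
  benzene ring core → C:6 H:6
  (− 3 ring H displaced by substituents)
  + CH3 → C:1 H:3
  + C2H5 → C:2 H:5
  + COCH3 → C:2 H:3 O:1
Element totals:
  C: 11
  H: 14
  O: 1
Molecular formula: C11H14O.
  M = 11(12.011) + 14(1.008) + 15.999
    = 132.121 + 14.112 + 15.999 = 162.232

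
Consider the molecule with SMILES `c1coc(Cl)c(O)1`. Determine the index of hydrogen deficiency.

Atom tally by fragment:
  furan ring core → C:4 H:4 O:1
  (− 2 ring H displaced by substituents)
  + Cl → Cl:1
  + OH → O:1 H:1
Element totals:
  C: 4
  H: 3
  Cl: 1
  O: 2
Molecular formula: C4H3ClO2.
DoU = (2C + 2 + N − H − X) / 2 = (2·4 + 2 + 0 − 3 − 1) / 2 = 3.

3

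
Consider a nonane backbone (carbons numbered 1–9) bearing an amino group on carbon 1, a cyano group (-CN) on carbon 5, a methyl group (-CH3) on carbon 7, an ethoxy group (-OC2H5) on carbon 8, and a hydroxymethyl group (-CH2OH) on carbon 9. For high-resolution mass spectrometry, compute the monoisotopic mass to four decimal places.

256.2151

Atom tally by fragment:
  H2NCH2 → C:1 H:4 N:1
  CH2 → C:1 H:2
  CH2 → C:1 H:2
  CH2 → C:1 H:2
  CH(CN) → C:2 H:1 N:1
  CH2 → C:1 H:2
  CH(CH3) → C:2 H:4
  CH(OC2H5) → C:3 H:6 O:1
  CH2CH2OH → C:2 H:5 O:1
Element totals:
  C: 14
  H: 28
  N: 2
  O: 2
Molecular formula: C14H28N2O2.
  M = 14(12.0) + 28(1.007825) + 2(14.003074) + 2(15.994915)
    = 168.000000 + 28.219100 + 28.006148 + 31.989830 = 256.215078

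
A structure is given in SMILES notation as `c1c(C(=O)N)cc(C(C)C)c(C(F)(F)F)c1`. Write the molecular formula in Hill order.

Atom tally by fragment:
  benzene ring core → C:6 H:6
  (− 3 ring H displaced by substituents)
  + CONH2 → C:1 H:2 O:1 N:1
  + CH(CH3)2 → C:3 H:7
  + CF3 → C:1 F:3
Element totals:
  C: 11
  H: 12
  F: 3
  N: 1
  O: 1

C11H12F3NO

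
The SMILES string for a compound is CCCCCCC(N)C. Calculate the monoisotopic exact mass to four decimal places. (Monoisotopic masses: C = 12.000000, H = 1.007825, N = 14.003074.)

Atom tally by fragment:
  CH3 → C:1 H:3
  CH2 → C:1 H:2
  CH2 → C:1 H:2
  CH2 → C:1 H:2
  CH2 → C:1 H:2
  CH2 → C:1 H:2
  CH(NH2) → C:1 H:3 N:1
  CH3 → C:1 H:3
Element totals:
  C: 8
  H: 19
  N: 1
Molecular formula: C8H19N.
  M = 8(12.0) + 19(1.007825) + 14.003074
    = 96.000000 + 19.148675 + 14.003074 = 129.151749

129.1517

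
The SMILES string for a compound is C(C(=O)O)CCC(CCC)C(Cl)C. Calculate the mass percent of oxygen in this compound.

Atom tally by fragment:
  HOOCCH2 → C:2 H:3 O:2
  CH2 → C:1 H:2
  CH2 → C:1 H:2
  CH(CH2CH2CH3) → C:4 H:8
  CH(Cl) → C:1 H:1 Cl:1
  CH3 → C:1 H:3
Element totals:
  C: 10
  H: 19
  Cl: 1
  O: 2
Molecular formula: C10H19ClO2.
Molar mass = 206.710 g/mol.
Mass from O: 2 × 15.999 = 31.998 g/mol.
%O = 31.998 / 206.710 × 100 = 15.48%.

15.48%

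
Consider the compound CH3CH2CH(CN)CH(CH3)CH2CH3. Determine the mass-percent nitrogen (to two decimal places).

Atom tally by fragment:
  CH3 → C:1 H:3
  CH2 → C:1 H:2
  CH(CN) → C:2 H:1 N:1
  CH(CH3) → C:2 H:4
  CH2 → C:1 H:2
  CH3 → C:1 H:3
Element totals:
  C: 8
  H: 15
  N: 1
Molecular formula: C8H15N.
Molar mass = 125.215 g/mol.
Mass from N: 1 × 14.007 = 14.007 g/mol.
%N = 14.007 / 125.215 × 100 = 11.19%.

11.19%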